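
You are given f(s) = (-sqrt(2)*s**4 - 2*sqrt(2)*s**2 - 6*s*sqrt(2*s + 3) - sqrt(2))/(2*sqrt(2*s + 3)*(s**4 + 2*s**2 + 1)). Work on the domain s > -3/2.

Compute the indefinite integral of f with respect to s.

F(s) = -sqrt(s + 3/2) + 3/(2*(s**2 + 1)) + C

Any candidate F(s) must reproduce f(s) exactly when differentiated.
Check: d/ds[-sqrt(s + 3/2) + 3/(2*(s**2 + 1))] = (-sqrt(2)*s**4 - 2*sqrt(2)*s**2 - 6*s*sqrt(2*s + 3) - sqrt(2))/(2*s**4*sqrt(2*s + 3) + 4*s**2*sqrt(2*s + 3) + 2*sqrt(2*s + 3)), which equals f(s).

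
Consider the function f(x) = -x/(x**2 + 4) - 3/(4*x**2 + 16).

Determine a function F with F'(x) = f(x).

An antiderivative is F(x) = -log(x**2 + 4)/2 - 3*atan(x/2)/8.

The integrand splits into summands that can be handled one at a time.
Check: d/dx[-log(x**2 + 4)/2 - 3*atan(x/2)/8] = (-4*x - 3)/(4*x**2 + 16), which equals f(x).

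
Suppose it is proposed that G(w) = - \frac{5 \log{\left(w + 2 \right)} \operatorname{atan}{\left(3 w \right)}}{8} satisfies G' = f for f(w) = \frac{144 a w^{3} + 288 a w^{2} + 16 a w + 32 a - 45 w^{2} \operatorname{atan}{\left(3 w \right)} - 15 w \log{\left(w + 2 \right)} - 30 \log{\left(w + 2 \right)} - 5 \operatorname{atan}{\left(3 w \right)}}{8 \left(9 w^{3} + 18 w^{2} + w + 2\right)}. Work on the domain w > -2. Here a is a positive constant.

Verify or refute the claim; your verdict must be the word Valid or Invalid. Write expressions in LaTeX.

Invalid: d/dw[G] - f = - 2 a, which is not 0.

d/dw[G] = \frac{- 45 w^{2} \operatorname{atan}{\left(3 w \right)} - 15 w \log{\left(w + 2 \right)} - 30 \log{\left(w + 2 \right)} - 5 \operatorname{atan}{\left(3 w \right)}}{72 w^{3} + 144 w^{2} + 8 w + 16}
d/dw[G] - f(w) = - 2 a != 0.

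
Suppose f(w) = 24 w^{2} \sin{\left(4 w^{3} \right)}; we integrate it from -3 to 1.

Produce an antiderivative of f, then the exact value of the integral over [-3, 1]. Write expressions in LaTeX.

The substitution u = 4 w^{3} works: f is exactly (dF/du)*(du/dw) for that inner function.
F(w) = - 2 \cos{\left(4 w^{3} \right)} is an antiderivative of f.
Check: d/dw[- 2 \cos{\left(4 w^{3} \right)}] = 24 w^{2} \sin{\left(4 w^{3} \right)} = f(w).
F(1) = - 2 \cos{\left(4 \right)}; F(-3) = - 2 \cos{\left(108 \right)}.
Integral = F(1) - F(-3) = 2 \cos{\left(108 \right)} - 2 \cos{\left(4 \right)}.

Antiderivative: F(w) = - 2 \cos{\left(4 w^{3} \right)}; value = 2 \cos{\left(108 \right)} - 2 \cos{\left(4 \right)}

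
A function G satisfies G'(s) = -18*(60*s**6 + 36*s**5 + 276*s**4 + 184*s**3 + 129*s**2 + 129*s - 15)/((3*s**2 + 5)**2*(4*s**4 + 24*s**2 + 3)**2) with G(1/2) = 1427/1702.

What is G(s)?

Recover the given G'(s) by differentiating a candidate G(s); any mismatch rules it out.
A general antiderivative is -3*(-2*s - 1)/(2*(3*s**2 + 5)*(2*s**4/3 + 4*s**2 + 1/2)) + C.
The condition gives C = 1427/1702 - (288/851) = 1/2.
So G(s) = 6*s/(4*s**6 + 92*s**4/3 + 43*s**2 + 5) + 1/2 + 3/(4*s**6 + 92*s**4/3 + 43*s**2 + 5).
Check: d/ds[6*s/(4*s**6 + 92*s**4/3 + 43*s**2 + 5) + 1/2 + 3/(4*s**6 + 92*s**4/3 + 43*s**2 + 5)] = (-1080*s**6 - 648*s**5 - 4968*s**4 - 3312*s**3 - 2322*s**2 - 2322*s + 270)/(144*s**12 + 2208*s**10 + 11560*s**8 + 24096*s**6 + 19401*s**4 + 3870*s**2 + 225), which equals G'(s).

G(s) = 6*s/(4*s**6 + 92*s**4/3 + 43*s**2 + 5) + 1/2 + 3/(4*s**6 + 92*s**4/3 + 43*s**2 + 5)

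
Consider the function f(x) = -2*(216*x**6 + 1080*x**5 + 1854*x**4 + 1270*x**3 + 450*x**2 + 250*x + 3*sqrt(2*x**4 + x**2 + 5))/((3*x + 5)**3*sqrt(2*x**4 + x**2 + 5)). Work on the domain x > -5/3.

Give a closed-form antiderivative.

An antiderivative F(x) passes only if d/dx[F] lands on f(x) exactly.
Check: d/dx[(-36*x**2*sqrt(2*x**4 + x**2 + 5) - 120*x*sqrt(2*x**4 + x**2 + 5) - 100*sqrt(2*x**4 + x**2 + 5) + 1)/(9*x**2 + 30*x + 25)] = (-432*x**6 - 2160*x**5 - 3708*x**4 - 2540*x**3 - 900*x**2 - 500*x - 6*sqrt(2*x**4 + x**2 + 5))/(27*x**3*sqrt(2*x**4 + x**2 + 5) + 135*x**2*sqrt(2*x**4 + x**2 + 5) + 225*x*sqrt(2*x**4 + x**2 + 5) + 125*sqrt(2*x**4 + x**2 + 5)), which equals f(x).

An antiderivative is F(x) = (-36*x**2*sqrt(2*x**4 + x**2 + 5) - 120*x*sqrt(2*x**4 + x**2 + 5) - 100*sqrt(2*x**4 + x**2 + 5) + 1)/(9*x**2 + 30*x + 25).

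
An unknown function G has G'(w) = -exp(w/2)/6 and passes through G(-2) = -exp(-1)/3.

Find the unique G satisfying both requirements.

Differentiate the proposed G(w) back; it has to land on the given G'(w).
A general antiderivative is -exp(w/2)/3 + C.
The condition gives C = -exp(-1)/3 - (-exp(-1)/3) = 0.
So G(w) = -exp(w/2)/3.
Check: d/dw[-exp(w/2)/3] = -exp(w/2)/6 = G'(w).

G(w) = -exp(w/2)/3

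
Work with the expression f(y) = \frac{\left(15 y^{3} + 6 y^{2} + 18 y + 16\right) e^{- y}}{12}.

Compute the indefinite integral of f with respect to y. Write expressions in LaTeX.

F(y) = - \frac{5 y^{3} e^{- y}}{4} - \frac{17 y^{2} e^{- y}}{4} - 10 y e^{- y} - \frac{34 e^{- y}}{3} + C

Recognize the product-rule pattern: f = u'v + uv' with u = - \frac{5 y^{3}}{4} - \frac{17 y^{2}}{4} - 10 y - \frac{34}{3}, v = e^{- y}, so integration by parts undoes it.
Check: d/dy[- \frac{5 y^{3} e^{- y}}{4} - \frac{17 y^{2} e^{- y}}{4} - 10 y e^{- y} - \frac{34 e^{- y}}{3}] = \frac{\left(15 y^{3} + 6 y^{2} + 18 y + 16\right) e^{- y}}{12} = f(y).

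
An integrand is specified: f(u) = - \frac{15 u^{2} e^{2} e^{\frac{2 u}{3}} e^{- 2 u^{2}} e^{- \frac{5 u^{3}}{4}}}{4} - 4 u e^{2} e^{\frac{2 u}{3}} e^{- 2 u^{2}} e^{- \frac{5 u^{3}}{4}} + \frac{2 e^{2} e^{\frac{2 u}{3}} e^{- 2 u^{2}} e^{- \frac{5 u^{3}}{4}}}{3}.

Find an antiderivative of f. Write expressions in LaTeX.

An antiderivative is F(u) = e^{2} e^{\frac{2 u}{3}} e^{- 2 u^{2}} e^{- \frac{5 u^{3}}{4}}.

f matches the chain-rule pattern g'(h)*h' with inner function h(u) = - \frac{5 u^{3}}{4} - 2 u^{2} + \frac{2 u}{3} + 2; substituting w = h(u) collapses the integral.
Check: d/du[e^{2} e^{\frac{2 u}{3}} e^{- 2 u^{2}} e^{- \frac{5 u^{3}}{4}}] = \frac{\left(- 45 u^{2} e^{2} e^{\frac{2 u}{3}} - 48 u e^{2} e^{\frac{2 u}{3}} + 8 e^{2} e^{\frac{2 u}{3}}\right) e^{- 2 u^{2}} e^{- \frac{5 u^{3}}{4}}}{12}, which equals f(u).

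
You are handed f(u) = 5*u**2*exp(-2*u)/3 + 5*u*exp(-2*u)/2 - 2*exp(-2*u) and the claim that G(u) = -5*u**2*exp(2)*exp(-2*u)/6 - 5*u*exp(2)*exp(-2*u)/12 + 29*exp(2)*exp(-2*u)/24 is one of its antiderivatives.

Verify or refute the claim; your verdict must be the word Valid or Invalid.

Invalid: d/du[G] - f = (-10*u**2*exp(-2) + 10*u**2 - 5*u - 15*u*exp(-2) - 17 + 12*exp(-2))*exp(2)*exp(-2*u)/6, which is not 0.

d/du[G] = (10*u**2*exp(2) - 5*u*exp(2) - 17*exp(2))*exp(-2*u)/6
d/du[G] - f(u) = (-10*u**2*exp(-2) + 10*u**2 - 5*u - 15*u*exp(-2) - 17 + 12*exp(-2))*exp(2)*exp(-2*u)/6 != 0.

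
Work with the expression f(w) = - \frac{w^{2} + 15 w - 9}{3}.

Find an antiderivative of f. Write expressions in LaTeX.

For F(w) to be correct the identity F'(w) - f(w) = 0 must hold.
Check: d/dw[- \frac{w^{3}}{9} - \frac{5 w^{2}}{2} + 3 w] = - \frac{w^{2}}{3} - 5 w + 3, which equals f(w).

An antiderivative is F(w) = - \frac{w^{3}}{9} - \frac{5 w^{2}}{2} + 3 w.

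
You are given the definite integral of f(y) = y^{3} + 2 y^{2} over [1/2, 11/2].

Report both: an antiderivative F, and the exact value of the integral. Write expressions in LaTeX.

Antiderivative: F(y) = \frac{y^{3} \left(3 y + 8\right)}{12}; value = \frac{4075}{12}

The integrand splits into summands that can be handled one at a time.
F(y) = \frac{y^{3} \left(3 y + 8\right)}{12} is an antiderivative of f.
Check: d/dy[\frac{y^{3} \left(3 y + 8\right)}{12}] = y^{3} + 2 y^{2} = f(y).
F(11/2) = \frac{65219}{192}; F(1/2) = \frac{19}{192}.
Integral = F(11/2) - F(1/2) = \frac{4075}{12}.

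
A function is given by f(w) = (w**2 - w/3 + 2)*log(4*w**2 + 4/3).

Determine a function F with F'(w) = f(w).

An antiderivative is F(w) = -2*w**3/9 + w**2/6 - 34*w/9 + (w**3/3 - w**2/6 + 2*w)*log(4*w**2 + 4/3) - log(w**2 + 1/3)/18 + 34*sqrt(3)*atan(sqrt(3)*w)/27.

A candidate is checked by its d/dw: the result must match f(w).
Check: d/dw[-2*w**3/9 + w**2/6 - 34*w/9 + (w**3/3 - w**2/6 + 2*w)*log(4*w**2 + 4/3) - log(w**2 + 1/3)/18 + 34*sqrt(3)*atan(sqrt(3)*w)/27] = w**2*log(w**2 + 1/3) + 2*w**2*log(2) - w*log(w**2 + 1/3)/3 - 2*w*log(2)/3 + 2*log(w**2 + 1/3) + 4*log(2), which equals f(w).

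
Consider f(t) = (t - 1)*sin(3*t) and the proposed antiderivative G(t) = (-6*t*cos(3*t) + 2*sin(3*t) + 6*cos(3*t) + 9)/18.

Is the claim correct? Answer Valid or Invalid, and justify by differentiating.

Valid - the claim checks out under differentiation.

d/dt[G] = t*sin(3*t) - sin(3*t)
This equals f(t) exactly, so the claim holds.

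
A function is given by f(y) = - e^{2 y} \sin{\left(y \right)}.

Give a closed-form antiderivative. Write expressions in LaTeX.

Whatever form F(y) takes, F'(y) = f(y) is non-negotiable.
Check: d/dy[- \frac{2 e^{2 y} \sin{\left(y \right)}}{5} + \frac{e^{2 y} \cos{\left(y \right)}}{5}] = - e^{2 y} \sin{\left(y \right)} = f(y).

An antiderivative is F(y) = - \frac{2 e^{2 y} \sin{\left(y \right)}}{5} + \frac{e^{2 y} \cos{\left(y \right)}}{5}.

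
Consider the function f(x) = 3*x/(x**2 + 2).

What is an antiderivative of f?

An antiderivative is F(x) = 3*log(x**2/2 + 1)/2.

The substitution u = x**2/2 + 1 works: f is exactly (dF/du)*(du/dx) for that inner function.
Check: d/dx[3*log(x**2/2 + 1)/2] = 3*x/(x**2 + 2) = f(x).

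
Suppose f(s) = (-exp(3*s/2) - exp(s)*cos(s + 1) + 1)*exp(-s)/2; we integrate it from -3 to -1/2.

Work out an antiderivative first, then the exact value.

A first test for any F(s): its s-derivative must equal f(s) identically.
F(s) = (-2*exp(3*s/2) - exp(s)*sin(s + 1) - 1)*exp(-s)/2 is an antiderivative of f.
Check: d/ds[(-2*exp(3*s/2) - exp(s)*sin(s + 1) - 1)*exp(-s)/2] = (-exp(3*s/2) - exp(s)*cos(s + 1) + 1)*exp(-s)/2 = f(s).
F(-1/2) = -exp(1/2)/2 - exp(-1/4) - sin(1/2)/2; F(-3) = -exp(3)/2 - exp(-3/2) + sin(2)/2.
Integral = F(-1/2) - F(-3) = -exp(1/2)/2 - exp(-1/4) - sin(2)/2 - sin(1/2)/2 + exp(-3/2) + exp(3)/2.

Antiderivative: F(s) = (-2*exp(3*s/2) - exp(s)*sin(s + 1) - 1)*exp(-s)/2; value = -exp(1/2)/2 - exp(-1/4) - sin(2)/2 - sin(1/2)/2 + exp(-3/2) + exp(3)/2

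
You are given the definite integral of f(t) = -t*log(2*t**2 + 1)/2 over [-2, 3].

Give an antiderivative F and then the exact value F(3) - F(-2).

Antiderivative: F(t) = (-2*t**2*log(2*t**2 + 1) + 2*t**2 - log(2*t**2 + 1))/8; value = -19*log(19)/8 + 5/4 + 9*log(9)/8

A first test for any F(t): its t-derivative must equal f(t) identically.
F(t) = (-2*t**2*log(2*t**2 + 1) + 2*t**2 - log(2*t**2 + 1))/8 is an antiderivative of f.
Check: d/dt[(-2*t**2*log(2*t**2 + 1) + 2*t**2 - log(2*t**2 + 1))/8] = -t*log(2*t**2 + 1)/2 = f(t).
F(3) = 9/4 - 19*log(19)/8; F(-2) = 1 - 9*log(9)/8.
Integral = F(3) - F(-2) = -19*log(19)/8 + 5/4 + 9*log(9)/8.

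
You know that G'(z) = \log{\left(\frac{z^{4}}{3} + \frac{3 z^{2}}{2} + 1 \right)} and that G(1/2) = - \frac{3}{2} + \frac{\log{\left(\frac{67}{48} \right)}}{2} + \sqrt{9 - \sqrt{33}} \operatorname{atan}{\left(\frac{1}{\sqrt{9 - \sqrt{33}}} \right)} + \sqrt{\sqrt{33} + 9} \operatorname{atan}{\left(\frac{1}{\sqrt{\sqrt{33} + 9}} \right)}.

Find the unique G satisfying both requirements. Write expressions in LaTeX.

Recover the given G'(z) by differentiating a candidate G(z); any mismatch rules it out.
A general antiderivative is z \log{\left(\frac{z^{4}}{3} + \frac{3 z^{2}}{2} + 1 \right)} - 4 z + 2 \sqrt{\frac{9}{4} - \frac{\sqrt{33}}{4}} \operatorname{atan}{\left(\frac{2 z}{\sqrt{9 - \sqrt{33}}} \right)} + 2 \sqrt{\frac{\sqrt{33}}{4} + \frac{9}{4}} \operatorname{atan}{\left(\frac{2 z}{\sqrt{\sqrt{33} + 9}} \right)} + C.
The condition gives C = - \frac{3}{2} + \frac{\log{\left(\frac{67}{48} \right)}}{2} + \sqrt{9 - \sqrt{33}} \operatorname{atan}{\left(\frac{1}{\sqrt{9 - \sqrt{33}}} \right)} + \sqrt{\sqrt{33} + 9} \operatorname{atan}{\left(\frac{1}{\sqrt{\sqrt{33} + 9}} \right)} - (-2 + \frac{\log{\left(\frac{67}{48} \right)}}{2} + \sqrt{9 - \sqrt{33}} \operatorname{atan}{\left(\frac{1}{\sqrt{9 - \sqrt{33}}} \right)} + \sqrt{\sqrt{33} + 9} \operatorname{atan}{\left(\frac{1}{\sqrt{\sqrt{33} + 9}} \right)}) = \frac{1}{2}.
So G(z) = \frac{2 z \log{\left(\frac{z^{4}}{3} + \frac{3 z^{2}}{2} + 1 \right)} - 8 z + 2 \sqrt{9 - \sqrt{33}} \operatorname{atan}{\left(\frac{2 z}{\sqrt{9 - \sqrt{33}}} \right)} + 2 \sqrt{\sqrt{33} + 9} \operatorname{atan}{\left(\frac{2 z}{\sqrt{\sqrt{33} + 9}} \right)} + 1}{2}.
Check: d/dz[\frac{2 z \log{\left(\frac{z^{4}}{3} + \frac{3 z^{2}}{2} + 1 \right)} - 8 z + 2 \sqrt{9 - \sqrt{33}} \operatorname{atan}{\left(\frac{2 z}{\sqrt{9 - \sqrt{33}}} \right)} + 2 \sqrt{\sqrt{33} + 9} \operatorname{atan}{\left(\frac{2 z}{\sqrt{\sqrt{33} + 9}} \right)} + 1}{2}] = \log{\left(\frac{z^{4}}{3} + \frac{3 z^{2}}{2} + 1 \right)} = G'(z).

G(z) = \frac{2 z \log{\left(\frac{z^{4}}{3} + \frac{3 z^{2}}{2} + 1 \right)} - 8 z + 2 \sqrt{9 - \sqrt{33}} \operatorname{atan}{\left(\frac{2 z}{\sqrt{9 - \sqrt{33}}} \right)} + 2 \sqrt{\sqrt{33} + 9} \operatorname{atan}{\left(\frac{2 z}{\sqrt{\sqrt{33} + 9}} \right)} + 1}{2}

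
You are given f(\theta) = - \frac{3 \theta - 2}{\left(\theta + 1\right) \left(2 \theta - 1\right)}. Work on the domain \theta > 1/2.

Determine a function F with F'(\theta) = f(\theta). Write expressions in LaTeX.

An antiderivative is F(\theta) = \frac{\log{\left(\theta - \frac{1}{2} \right)}}{6} - \frac{5 \log{\left(\theta + 1 \right)}}{3}.

The denominator factors as \left(\theta + 1\right) \left(2 \theta - 1\right); partial fractions split f into directly integrable pieces: \frac{1}{3 \left(2 \theta - 1\right)} - \frac{5}{3 \left(\theta + 1\right)}.
Check: d/d\theta[\frac{\log{\left(\theta - \frac{1}{2} \right)}}{6} - \frac{5 \log{\left(\theta + 1 \right)}}{3}] = \frac{2 - 3 \theta}{2 \theta^{2} + \theta - 1}, which equals f(\theta).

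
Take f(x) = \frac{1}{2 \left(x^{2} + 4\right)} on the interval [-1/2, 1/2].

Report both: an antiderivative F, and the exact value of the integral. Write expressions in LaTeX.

Antiderivative: F(x) = \frac{\operatorname{atan}{\left(\frac{x}{2} \right)}}{4}; value = \frac{\operatorname{atan}{\left(\frac{1}{4} \right)}}{2}

An antiderivative F(x) passes only if d/dx[F] lands on f(x) exactly.
F(x) = \frac{\operatorname{atan}{\left(\frac{x}{2} \right)}}{4} is an antiderivative of f.
Check: d/dx[\frac{\operatorname{atan}{\left(\frac{x}{2} \right)}}{4}] = \frac{1}{2 x^{2} + 8}, which equals f(x).
F(1/2) = \frac{\operatorname{atan}{\left(\frac{1}{4} \right)}}{4}; F(-1/2) = - \frac{\operatorname{atan}{\left(\frac{1}{4} \right)}}{4}.
Integral = F(1/2) - F(-1/2) = \frac{\operatorname{atan}{\left(\frac{1}{4} \right)}}{2}.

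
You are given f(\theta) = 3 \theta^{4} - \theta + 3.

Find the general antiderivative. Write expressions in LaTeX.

F(\theta) = \frac{3 \theta^{5}}{5} - \frac{\theta^{2}}{2} + 3 \theta + C

The integrand splits into summands that can be handled one at a time.
Check: d/d\theta[\frac{3 \theta^{5}}{5} - \frac{\theta^{2}}{2} + 3 \theta] = 3 \theta^{4} - \theta + 3 = f(\theta).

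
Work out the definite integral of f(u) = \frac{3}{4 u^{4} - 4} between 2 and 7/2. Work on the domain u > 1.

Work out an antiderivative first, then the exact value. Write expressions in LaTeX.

Factor the denominator (4 \left(u - 1\right) \left(u + 1\right) \left(u^{2} + 1\right)) and decompose: f = - \frac{3}{8 \left(u^{2} + 1\right)} - \frac{3}{16 \left(u + 1\right)} + \frac{3}{16 \left(u - 1\right)}; each piece integrates to a log, atan, or power term.
F(u) = \frac{3 \log{\left(u - 1 \right)}}{16} - \frac{3 \log{\left(u + 1 \right)}}{16} - \frac{3 \operatorname{atan}{\left(u \right)}}{8} is an antiderivative of f.
Check: d/du[\frac{3 \log{\left(u - 1 \right)}}{16} - \frac{3 \log{\left(u + 1 \right)}}{16} - \frac{3 \operatorname{atan}{\left(u \right)}}{8}] = \frac{3}{4 u^{4} - 4} = f(u).
F(7/2) = - \frac{3 \operatorname{atan}{\left(\frac{7}{2} \right)}}{8} - \frac{3 \log{\left(\frac{9}{2} \right)}}{16} + \frac{3 \log{\left(\frac{5}{2} \right)}}{16}; F(2) = - \frac{3 \operatorname{atan}{\left(2 \right)}}{8} - \frac{3 \log{\left(3 \right)}}{16}.
Integral = F(7/2) - F(2) = - \frac{3 \operatorname{atan}{\left(\frac{7}{2} \right)}}{8} - \frac{3 \log{\left(\frac{9}{2} \right)}}{16} + \frac{3 \log{\left(\frac{5}{2} \right)}}{16} + \frac{3 \log{\left(3 \right)}}{16} + \frac{3 \operatorname{atan}{\left(2 \right)}}{8}.

Antiderivative: F(u) = \frac{3 \log{\left(u - 1 \right)}}{16} - \frac{3 \log{\left(u + 1 \right)}}{16} - \frac{3 \operatorname{atan}{\left(u \right)}}{8}; value = - \frac{3 \operatorname{atan}{\left(\frac{7}{2} \right)}}{8} - \frac{3 \log{\left(\frac{9}{2} \right)}}{16} + \frac{3 \log{\left(\frac{5}{2} \right)}}{16} + \frac{3 \log{\left(3 \right)}}{16} + \frac{3 \operatorname{atan}{\left(2 \right)}}{8}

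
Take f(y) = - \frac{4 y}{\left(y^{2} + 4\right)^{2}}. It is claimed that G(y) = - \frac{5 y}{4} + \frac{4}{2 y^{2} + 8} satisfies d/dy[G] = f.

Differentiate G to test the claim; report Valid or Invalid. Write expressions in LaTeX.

d/dy[G] = \frac{- 5 y^{4} - 40 y^{2} - 16 y - 80}{4 y^{4} + 32 y^{2} + 64}
d/dy[G] - f(y) = - \frac{5}{4} != 0.

Invalid: d/dy[G] - f = - \frac{5}{4}, which is not 0.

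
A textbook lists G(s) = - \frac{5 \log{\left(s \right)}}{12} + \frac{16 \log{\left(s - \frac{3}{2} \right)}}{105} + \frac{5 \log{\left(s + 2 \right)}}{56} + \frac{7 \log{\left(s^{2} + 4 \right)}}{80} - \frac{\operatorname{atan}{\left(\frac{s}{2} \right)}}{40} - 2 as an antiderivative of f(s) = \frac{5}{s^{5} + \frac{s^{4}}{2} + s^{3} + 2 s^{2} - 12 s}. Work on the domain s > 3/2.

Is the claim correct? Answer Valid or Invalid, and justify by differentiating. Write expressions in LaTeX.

Valid: G'(s) = f(s).

d/ds[G] = \frac{10}{2 s^{5} + s^{4} + 2 s^{3} + 4 s^{2} - 24 s}
This equals f(s) exactly, so the claim holds.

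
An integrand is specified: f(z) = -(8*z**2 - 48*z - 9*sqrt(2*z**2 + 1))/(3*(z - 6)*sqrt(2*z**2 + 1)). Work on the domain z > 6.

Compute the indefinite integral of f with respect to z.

F(z) = (-4*sqrt(2*z**2 + 1) + 9*log(z/2 - 3))/3 + C

Any candidate F(z) must reproduce f(z) exactly when differentiated.
Check: d/dz[(-4*sqrt(2*z**2 + 1) + 9*log(z/2 - 3))/3] = (-8*z**2 + 48*z + 9*sqrt(2*z**2 + 1))/(3*z*sqrt(2*z**2 + 1) - 18*sqrt(2*z**2 + 1)), which equals f(z).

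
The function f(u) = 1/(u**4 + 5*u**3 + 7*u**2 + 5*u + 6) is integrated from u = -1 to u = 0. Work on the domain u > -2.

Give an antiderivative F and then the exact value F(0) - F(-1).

Antiderivative: F(u) = log(u + 2)/5 - log(u + 3)/10 - log(u**2 + 1)/20 + atan(u)/10; value = -log(3)/10 + pi/40 + 7*log(2)/20

Factor the denominator ((u + 2)*(u + 3)*(u**2 + 1)) and decompose: f = -(u - 1)/(10*(u**2 + 1)) - 1/(10*(u + 3)) + 1/(5*(u + 2)); each piece integrates to a log, atan, or power term.
F(u) = log(u + 2)/5 - log(u + 3)/10 - log(u**2 + 1)/20 + atan(u)/10 is an antiderivative of f.
Check: d/du[log(u + 2)/5 - log(u + 3)/10 - log(u**2 + 1)/20 + atan(u)/10] = 1/(u**4 + 5*u**3 + 7*u**2 + 5*u + 6) = f(u).
F(0) = -log(3)/10 + log(2)/5; F(-1) = -3*log(2)/20 - pi/40.
Integral = F(0) - F(-1) = -log(3)/10 + pi/40 + 7*log(2)/20.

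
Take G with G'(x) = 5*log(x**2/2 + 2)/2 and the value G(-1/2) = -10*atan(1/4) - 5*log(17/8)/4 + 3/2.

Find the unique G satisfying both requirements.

Whatever form G(x) takes, its d/dx must return the stated G'(x).
A general antiderivative is 5*x*log(x**2/2 + 2)/2 - 5*x + 10*atan(x/2) + C.
The condition gives C = -10*atan(1/4) - 5*log(17/8)/4 + 3/2 - (-10*atan(1/4) - 5*log(17/8)/4 + 5/2) = -1.
So G(x) = (5*x*log(x**2/2 + 2) - 10*x + 20*atan(x/2) - 2)/2.
Check: d/dx[(5*x*log(x**2/2 + 2) - 10*x + 20*atan(x/2) - 2)/2] = 5*log(x**2/2 + 2)/2 = G'(x).

G(x) = (5*x*log(x**2/2 + 2) - 10*x + 20*atan(x/2) - 2)/2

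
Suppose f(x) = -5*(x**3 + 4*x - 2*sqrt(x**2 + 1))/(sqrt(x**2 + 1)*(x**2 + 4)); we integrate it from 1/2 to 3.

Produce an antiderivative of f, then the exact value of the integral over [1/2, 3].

Antiderivative: F(x) = -5*sqrt(x**2 + 1) + 5*atan(x/2); value = -5*sqrt(10) - 5*atan(1/4) + 5*atan(3/2) + 5*sqrt(5)/2

Differentiate the proposed F(x) back; it has to land on f(x) exactly.
F(x) = -5*sqrt(x**2 + 1) + 5*atan(x/2) is an antiderivative of f.
Check: d/dx[-5*sqrt(x**2 + 1) + 5*atan(x/2)] = (-5*x**3 - 20*x + 10*sqrt(x**2 + 1))/(x**2*sqrt(x**2 + 1) + 4*sqrt(x**2 + 1)), which equals f(x).
F(3) = -5*sqrt(10) + 5*atan(3/2); F(1/2) = -5*sqrt(5)/2 + 5*atan(1/4).
Integral = F(3) - F(1/2) = -5*sqrt(10) - 5*atan(1/4) + 5*atan(3/2) + 5*sqrt(5)/2.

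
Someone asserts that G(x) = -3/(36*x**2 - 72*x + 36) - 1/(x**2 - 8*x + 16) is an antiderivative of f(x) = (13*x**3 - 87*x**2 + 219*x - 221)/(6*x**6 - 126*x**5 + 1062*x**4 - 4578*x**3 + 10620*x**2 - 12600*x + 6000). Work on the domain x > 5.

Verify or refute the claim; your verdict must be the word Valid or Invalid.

d/dx[G] = (13*x**3 - 48*x**2 + 84*x - 76)/(6*x**6 - 90*x**5 + 522*x**4 - 1470*x**3 + 2088*x**2 - 1440*x + 384)
d/dx[G] - f(x) = (-39*x**8 + 738*x**7 - 5995*x**6 + 27891*x**5 - 83526*x**4 + 168399*x**3 - 223884*x**2 + 176544*x - 61856)/(6*x**12 - 216*x**11 + 3474*x**10 - 32940*x**9 + 204642*x**8 - 875664*x**7 + 2640750*x**6 - 5644188*x**5 + 8471448*x**4 - 8696592*x**3 + 5791680*x**2 - 2246400*x + 384000) != 0.

Invalid: d/dx[G] - f = (-39*x**8 + 738*x**7 - 5995*x**6 + 27891*x**5 - 83526*x**4 + 168399*x**3 - 223884*x**2 + 176544*x - 61856)/(6*x**12 - 216*x**11 + 3474*x**10 - 32940*x**9 + 204642*x**8 - 875664*x**7 + 2640750*x**6 - 5644188*x**5 + 8471448*x**4 - 8696592*x**3 + 5791680*x**2 - 2246400*x + 384000), which is not 0.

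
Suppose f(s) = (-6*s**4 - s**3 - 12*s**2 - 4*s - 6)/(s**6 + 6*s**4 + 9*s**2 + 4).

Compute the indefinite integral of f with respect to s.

F(s) = -3*atan(s/2) + 1/(2*s**2 + 2) + C

For F(s) to be correct the identity F'(s) - f(s) = 0 must hold.
Check: d/ds[-3*atan(s/2) + 1/(2*s**2 + 2)] = (-6*s**4 - s**3 - 12*s**2 - 4*s - 6)/(s**6 + 6*s**4 + 9*s**2 + 4) = f(s).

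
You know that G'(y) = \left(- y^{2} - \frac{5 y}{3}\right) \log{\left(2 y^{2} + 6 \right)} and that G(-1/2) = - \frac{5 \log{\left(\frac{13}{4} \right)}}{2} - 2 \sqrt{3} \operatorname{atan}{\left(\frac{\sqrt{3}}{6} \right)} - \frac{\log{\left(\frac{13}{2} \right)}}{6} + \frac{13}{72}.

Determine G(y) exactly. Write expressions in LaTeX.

Any candidate G(y) must reproduce the stated G'(y) exactly.
A general antiderivative is \frac{2 y^{3}}{9} + \frac{5 y^{2}}{6} - 2 y + \left(- \frac{y^{3}}{3} - \frac{5 y^{2}}{6}\right) \log{\left(2 y^{2} + 6 \right)} - \frac{5 \log{\left(y^{2} + 3 \right)}}{2} + 2 \sqrt{3} \operatorname{atan}{\left(\frac{\sqrt{3} y}{3} \right)} + C.
The condition gives C = - \frac{5 \log{\left(\frac{13}{4} \right)}}{2} - 2 \sqrt{3} \operatorname{atan}{\left(\frac{\sqrt{3}}{6} \right)} - \frac{\log{\left(\frac{13}{2} \right)}}{6} + \frac{13}{72} - (- \frac{5 \log{\left(\frac{13}{4} \right)}}{2} - 2 \sqrt{3} \operatorname{atan}{\left(\frac{\sqrt{3}}{6} \right)} - \frac{\log{\left(\frac{13}{2} \right)}}{6} + \frac{85}{72}) = -1.
So G(y) = - \frac{6 y^{3} \log{\left(2 y^{2} + 6 \right)} - 4 y^{3} + 15 y^{2} \log{\left(2 y^{2} + 6 \right)} - 15 y^{2} + 36 y + 45 \log{\left(y^{2} + 3 \right)} - 36 \sqrt{3} \operatorname{atan}{\left(\frac{\sqrt{3} y}{3} \right)} + 18}{18}.
Check: d/dy[- \frac{6 y^{3} \log{\left(2 y^{2} + 6 \right)} - 4 y^{3} + 15 y^{2} \log{\left(2 y^{2} + 6 \right)} - 15 y^{2} + 36 y + 45 \log{\left(y^{2} + 3 \right)} - 36 \sqrt{3} \operatorname{atan}{\left(\frac{\sqrt{3} y}{3} \right)} + 18}{18}] = - y^{2} \log{\left(y^{2} + 3 \right)} - y^{2} \log{\left(2 \right)} - \frac{5 y \log{\left(y^{2} + 3 \right)}}{3} - \frac{5 y \log{\left(2 \right)}}{3}, which equals G'(y).

G(y) = - \frac{6 y^{3} \log{\left(2 y^{2} + 6 \right)} - 4 y^{3} + 15 y^{2} \log{\left(2 y^{2} + 6 \right)} - 15 y^{2} + 36 y + 45 \log{\left(y^{2} + 3 \right)} - 36 \sqrt{3} \operatorname{atan}{\left(\frac{\sqrt{3} y}{3} \right)} + 18}{18}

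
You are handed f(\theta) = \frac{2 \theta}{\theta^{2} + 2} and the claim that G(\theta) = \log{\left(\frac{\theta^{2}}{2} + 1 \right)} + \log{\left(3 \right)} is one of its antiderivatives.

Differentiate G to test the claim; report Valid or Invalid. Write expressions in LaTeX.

d/d\theta[G] = \frac{2 \theta}{\theta^{2} + 2}
This equals f(\theta) exactly, so the claim holds.

Valid - differentiating G returns exactly f.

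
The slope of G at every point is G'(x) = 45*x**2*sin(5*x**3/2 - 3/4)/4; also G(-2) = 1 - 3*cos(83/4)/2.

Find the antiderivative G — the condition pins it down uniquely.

G(x) = 1 - 3*cos(5*x**3/2 - 3/4)/2

The substitution u = 5*x**3/2 - 3/4 works: G'(x) is exactly (dG/du)*(du/dx) for that inner function.
A general antiderivative is -3*cos(5*x**3/2 - 3/4)/2 + C.
The condition gives C = 1 - 3*cos(83/4)/2 - (-3*cos(83/4)/2) = 1.
So G(x) = 1 - 3*cos(5*x**3/2 - 3/4)/2.
Check: d/dx[1 - 3*cos(5*x**3/2 - 3/4)/2] = 45*x**2*sin(5*x**3/2 - 3/4)/4 = G'(x).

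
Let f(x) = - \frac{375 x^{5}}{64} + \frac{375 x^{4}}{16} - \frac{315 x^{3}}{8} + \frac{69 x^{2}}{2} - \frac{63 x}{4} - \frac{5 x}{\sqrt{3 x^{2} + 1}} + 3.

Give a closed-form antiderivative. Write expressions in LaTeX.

An antiderivative is F(x) = - \frac{125 x^{6}}{128} + \frac{75 x^{5}}{16} - \frac{315 x^{4}}{32} + \frac{23 x^{3}}{2} - \frac{63 x^{2}}{8} + 3 x - \frac{5 \sqrt{3 x^{2} + 1}}{3}.

Integrate term by term and add the pieces.
Check: d/dx[- \frac{125 x^{6}}{128} + \frac{75 x^{5}}{16} - \frac{315 x^{4}}{32} + \frac{23 x^{3}}{2} - \frac{63 x^{2}}{8} + 3 x - \frac{5 \sqrt{3 x^{2} + 1}}{3}] = \frac{- 375 x^{5} \sqrt{3 x^{2} + 1} + 1500 x^{4} \sqrt{3 x^{2} + 1} - 2520 x^{3} \sqrt{3 x^{2} + 1} + 2208 x^{2} \sqrt{3 x^{2} + 1} - 1008 x \sqrt{3 x^{2} + 1} - 320 x + 192 \sqrt{3 x^{2} + 1}}{64 \sqrt{3 x^{2} + 1}}, which equals f(x).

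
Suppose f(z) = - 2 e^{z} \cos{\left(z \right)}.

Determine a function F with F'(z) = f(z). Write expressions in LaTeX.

Any candidate F(z) must reproduce f(z) exactly when differentiated.
Check: d/dz[- e^{z} \sin{\left(z \right)} - e^{z} \cos{\left(z \right)}] = - 2 e^{z} \cos{\left(z \right)} = f(z).

An antiderivative is F(z) = - e^{z} \sin{\left(z \right)} - e^{z} \cos{\left(z \right)}.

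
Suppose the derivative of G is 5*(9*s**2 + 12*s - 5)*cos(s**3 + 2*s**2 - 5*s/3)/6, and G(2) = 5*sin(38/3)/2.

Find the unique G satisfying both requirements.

G(s) = 5*sin(s**3 + 2*s**2 - 5*s/3)/2

The substitution u = s**3 + 2*s**2 - 5*s/3 works: G'(s) is exactly (dG/du)*(du/ds) for that inner function.
A general antiderivative is 5*sin(s**3 + 2*s**2 - 5*s/3)/2 + C.
The condition gives C = 5*sin(38/3)/2 - (5*sin(38/3)/2) = 0.
So G(s) = 5*sin(s**3 + 2*s**2 - 5*s/3)/2.
Check: d/ds[5*sin(s**3 + 2*s**2 - 5*s/3)/2] = 15*s**2*cos(s**3 + 2*s**2 - 5*s/3)/2 + 10*s*cos(s**3 + 2*s**2 - 5*s/3) - 25*cos(s**3 + 2*s**2 - 5*s/3)/6, which equals G'(s).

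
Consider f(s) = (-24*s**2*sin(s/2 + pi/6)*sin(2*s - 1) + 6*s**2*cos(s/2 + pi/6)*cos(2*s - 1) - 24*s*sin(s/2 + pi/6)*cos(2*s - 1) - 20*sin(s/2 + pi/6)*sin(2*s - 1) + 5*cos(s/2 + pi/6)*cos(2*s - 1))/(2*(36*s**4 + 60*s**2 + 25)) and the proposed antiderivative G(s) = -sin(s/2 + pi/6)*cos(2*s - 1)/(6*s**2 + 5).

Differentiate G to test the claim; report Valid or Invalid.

Invalid: d/ds[G] - f = (24*s**2*sin(s/2 + pi/6)*sin(2*s - 1) - 6*s**2*cos(s/2 + pi/6)*cos(2*s - 1) + 24*s*sin(s/2 + pi/6)*cos(2*s - 1) + 20*sin(s/2 + pi/6)*sin(2*s - 1) - 5*cos(s/2 + pi/6)*cos(2*s - 1))/(36*s**4 + 60*s**2 + 25), which is not 0.

d/ds[G] = (24*s**2*sin(s/2 + pi/6)*sin(2*s - 1) - 6*s**2*cos(s/2 + pi/6)*cos(2*s - 1) + 24*s*sin(s/2 + pi/6)*cos(2*s - 1) + 20*sin(s/2 + pi/6)*sin(2*s - 1) - 5*cos(s/2 + pi/6)*cos(2*s - 1))/(72*s**4 + 120*s**2 + 50)
d/ds[G] - f(s) = (24*s**2*sin(s/2 + pi/6)*sin(2*s - 1) - 6*s**2*cos(s/2 + pi/6)*cos(2*s - 1) + 24*s*sin(s/2 + pi/6)*cos(2*s - 1) + 20*sin(s/2 + pi/6)*sin(2*s - 1) - 5*cos(s/2 + pi/6)*cos(2*s - 1))/(36*s**4 + 60*s**2 + 25) != 0.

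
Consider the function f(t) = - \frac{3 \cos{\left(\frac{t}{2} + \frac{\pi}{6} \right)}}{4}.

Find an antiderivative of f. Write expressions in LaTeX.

An antiderivative is F(t) = - \frac{3 \sin{\left(\frac{t}{2} + \frac{\pi}{6} \right)}}{2}.

Differentiate the proposed F(t) back; it has to land on f(t) exactly.
Check: d/dt[- \frac{3 \sin{\left(\frac{t}{2} + \frac{\pi}{6} \right)}}{2}] = - \frac{3 \cos{\left(\frac{t}{2} + \frac{\pi}{6} \right)}}{4} = f(t).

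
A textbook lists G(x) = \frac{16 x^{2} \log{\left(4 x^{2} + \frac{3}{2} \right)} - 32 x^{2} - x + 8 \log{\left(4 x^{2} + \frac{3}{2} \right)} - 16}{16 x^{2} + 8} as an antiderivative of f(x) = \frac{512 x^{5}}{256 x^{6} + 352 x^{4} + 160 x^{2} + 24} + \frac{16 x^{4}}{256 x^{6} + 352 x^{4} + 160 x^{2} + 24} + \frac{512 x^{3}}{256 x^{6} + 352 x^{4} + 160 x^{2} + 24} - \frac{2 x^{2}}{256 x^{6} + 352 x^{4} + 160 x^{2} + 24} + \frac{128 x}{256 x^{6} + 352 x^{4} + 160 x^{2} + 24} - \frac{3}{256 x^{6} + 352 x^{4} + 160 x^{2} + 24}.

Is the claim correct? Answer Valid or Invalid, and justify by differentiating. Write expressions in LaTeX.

d/dx[G] = \frac{512 x^{5} + 16 x^{4} + 512 x^{3} - 2 x^{2} + 128 x - 3}{256 x^{6} + 352 x^{4} + 160 x^{2} + 24}
This equals f(x) exactly, so the claim holds.

Valid - differentiating G returns exactly f.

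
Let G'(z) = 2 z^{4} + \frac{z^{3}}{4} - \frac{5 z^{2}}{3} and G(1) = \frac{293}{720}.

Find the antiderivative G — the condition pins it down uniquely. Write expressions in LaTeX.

The integrand splits into summands that can be handled one at a time.
A general antiderivative is \frac{2 z^{5}}{5} + \frac{z^{4}}{16} - \frac{5 z^{3}}{9} + C.
The condition gives C = \frac{293}{720} - (- \frac{67}{720}) = \frac{1}{2}.
So G(z) = \frac{288 z^{5} + 45 z^{4} - 400 z^{3} + 360}{720}.
Check: d/dz[\frac{288 z^{5} + 45 z^{4} - 400 z^{3} + 360}{720}] = 2 z^{4} + \frac{z^{3}}{4} - \frac{5 z^{2}}{3} = G'(z).

G(z) = \frac{288 z^{5} + 45 z^{4} - 400 z^{3} + 360}{720}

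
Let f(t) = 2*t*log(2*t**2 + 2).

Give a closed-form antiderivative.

An antiderivative F(t) passes only if d/dt[F] lands on f(t) exactly.
Check: d/dt[t**2*log(2*t**2 + 2) - t**2 + log(t**2 + 1)] = 2*t*log(t**2 + 1) + 2*t*log(2), which equals f(t).

An antiderivative is F(t) = t**2*log(2*t**2 + 2) - t**2 + log(t**2 + 1).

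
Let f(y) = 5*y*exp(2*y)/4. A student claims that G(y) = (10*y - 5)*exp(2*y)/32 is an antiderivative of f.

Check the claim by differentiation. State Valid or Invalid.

d/dy[G] = 5*y*exp(2*y)/8
d/dy[G] - f(y) = -5*y*exp(2*y)/8 != 0.

Invalid: d/dy[G] - f = -5*y*exp(2*y)/8, which is not 0.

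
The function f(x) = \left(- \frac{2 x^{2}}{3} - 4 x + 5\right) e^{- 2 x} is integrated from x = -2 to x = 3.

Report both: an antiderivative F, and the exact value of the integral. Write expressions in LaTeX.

f has the shape u'v + uv' for u = \frac{x^{2}}{3} + \frac{7 x}{3} - \frac{4}{3} and v = e^{- 2 x} — it is the derivative of the product u*v.
F(x) = \frac{x^{2} e^{- 2 x}}{3} + \frac{7 x e^{- 2 x}}{3} - \frac{4 e^{- 2 x}}{3} is an antiderivative of f.
Check: d/dx[\frac{x^{2} e^{- 2 x}}{3} + \frac{7 x e^{- 2 x}}{3} - \frac{4 e^{- 2 x}}{3}] = \frac{\left(- 2 x^{2} - 12 x + 15\right) e^{- 2 x}}{3}, which equals f(x).
F(3) = \frac{26}{3 e^{6}}; F(-2) = - \frac{14 e^{4}}{3}.
Integral = F(3) - F(-2) = \frac{26}{3 e^{6}} + \frac{14 e^{4}}{3}.

Antiderivative: F(x) = \frac{x^{2} e^{- 2 x}}{3} + \frac{7 x e^{- 2 x}}{3} - \frac{4 e^{- 2 x}}{3}; value = \frac{26}{3 e^{6}} + \frac{14 e^{4}}{3}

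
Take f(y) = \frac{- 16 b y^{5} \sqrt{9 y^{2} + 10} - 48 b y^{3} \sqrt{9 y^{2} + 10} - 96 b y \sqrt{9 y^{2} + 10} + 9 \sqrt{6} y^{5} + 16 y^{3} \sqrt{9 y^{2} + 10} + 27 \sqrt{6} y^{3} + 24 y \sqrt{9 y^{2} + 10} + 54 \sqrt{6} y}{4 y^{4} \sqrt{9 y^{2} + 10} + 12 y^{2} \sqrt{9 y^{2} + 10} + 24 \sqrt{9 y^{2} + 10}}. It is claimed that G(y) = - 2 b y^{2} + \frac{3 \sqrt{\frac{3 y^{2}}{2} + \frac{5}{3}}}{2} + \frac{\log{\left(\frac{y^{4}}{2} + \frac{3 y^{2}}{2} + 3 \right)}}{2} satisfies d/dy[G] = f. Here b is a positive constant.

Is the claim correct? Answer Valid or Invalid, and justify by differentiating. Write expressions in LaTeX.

d/dy[G] = \frac{- 16 b y^{5} \sqrt{9 y^{2} + 10} - 48 b y^{3} \sqrt{9 y^{2} + 10} - 96 b y \sqrt{9 y^{2} + 10} + 9 \sqrt{6} y^{5} + 8 y^{3} \sqrt{9 y^{2} + 10} + 27 \sqrt{6} y^{3} + 12 y \sqrt{9 y^{2} + 10} + 54 \sqrt{6} y}{4 y^{4} \sqrt{9 y^{2} + 10} + 12 y^{2} \sqrt{9 y^{2} + 10} + 24 \sqrt{9 y^{2} + 10}}
d/dy[G] - f(y) = \frac{- 2 y^{3} - 3 y}{y^{4} + 3 y^{2} + 6} != 0.

Invalid: d/dy[G] - f = \frac{- 2 y^{3} - 3 y}{y^{4} + 3 y^{2} + 6}, which is not 0.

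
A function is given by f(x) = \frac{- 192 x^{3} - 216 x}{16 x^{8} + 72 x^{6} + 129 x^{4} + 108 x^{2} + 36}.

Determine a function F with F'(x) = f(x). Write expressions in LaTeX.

The substitution u = \frac{2 x^{4}}{3} + \frac{3 x^{2}}{2} + 1 works: f is exactly (dF/du)*(du/dx) for that inner function.
Check: d/dx[\frac{12}{4 x^{4} + 9 x^{2} + 6}] = \frac{- 192 x^{3} - 216 x}{16 x^{8} + 72 x^{6} + 129 x^{4} + 108 x^{2} + 36} = f(x).

An antiderivative is F(x) = \frac{12}{4 x^{4} + 9 x^{2} + 6}.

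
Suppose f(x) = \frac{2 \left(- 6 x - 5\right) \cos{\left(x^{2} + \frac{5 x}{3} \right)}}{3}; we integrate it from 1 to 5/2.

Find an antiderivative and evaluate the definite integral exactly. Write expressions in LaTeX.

Antiderivative: F(x) = - 2 \sin{\left(x^{2} + \frac{5 x}{3} \right)}; value = 2 \sin{\left(\frac{8}{3} \right)} - 2 \sin{\left(\frac{125}{12} \right)}

The substitution u = x^{2} + \frac{5 x}{3} works: f is exactly (dF/du)*(du/dx) for that inner function.
F(x) = - 2 \sin{\left(x^{2} + \frac{5 x}{3} \right)} is an antiderivative of f.
Check: d/dx[- 2 \sin{\left(x^{2} + \frac{5 x}{3} \right)}] = - 4 x \cos{\left(x^{2} + \frac{5 x}{3} \right)} - \frac{10 \cos{\left(x^{2} + \frac{5 x}{3} \right)}}{3}, which equals f(x).
F(5/2) = - 2 \sin{\left(\frac{125}{12} \right)}; F(1) = - 2 \sin{\left(\frac{8}{3} \right)}.
Integral = F(5/2) - F(1) = 2 \sin{\left(\frac{8}{3} \right)} - 2 \sin{\left(\frac{125}{12} \right)}.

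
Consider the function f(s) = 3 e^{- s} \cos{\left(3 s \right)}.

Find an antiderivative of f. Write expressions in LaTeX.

An antiderivative is F(s) = \frac{9 e^{- s} \sin{\left(3 s \right)}}{10} - \frac{3 e^{- s} \cos{\left(3 s \right)}}{10}.

An antiderivative F(s) passes only if d/ds[F] lands on f(s) exactly.
Check: d/ds[\frac{9 e^{- s} \sin{\left(3 s \right)}}{10} - \frac{3 e^{- s} \cos{\left(3 s \right)}}{10}] = 3 e^{- s} \cos{\left(3 s \right)} = f(s).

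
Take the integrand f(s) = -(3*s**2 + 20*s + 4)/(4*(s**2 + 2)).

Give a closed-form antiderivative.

An antiderivative is F(s) = (-3*s - 10*log(s**2 + 2) + sqrt(2)*atan(sqrt(2)*s/2))/4.

Any candidate F(s) must reproduce f(s) exactly when differentiated.
Check: d/ds[(-3*s - 10*log(s**2 + 2) + sqrt(2)*atan(sqrt(2)*s/2))/4] = (-3*s**2 - 20*s - 4)/(4*s**2 + 8), which equals f(s).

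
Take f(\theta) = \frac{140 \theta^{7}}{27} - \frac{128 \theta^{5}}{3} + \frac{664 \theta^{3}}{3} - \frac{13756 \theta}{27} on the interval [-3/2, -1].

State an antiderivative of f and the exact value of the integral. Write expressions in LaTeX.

Antiderivative: F(\theta) = \frac{3 \left(\frac{2 \theta^{2}}{3} - 5\right)^{4}}{4} + \frac{\left(\theta^{2} - \frac{4}{3}\right)^{4}}{2}; value = \frac{2095165}{13824}

The integrand splits into summands that can be handled one at a time.
F(\theta) = \frac{3 \left(\frac{2 \theta^{2}}{3} - 5\right)^{4}}{4} + \frac{\left(\theta^{2} - \frac{4}{3}\right)^{4}}{2} is an antiderivative of f.
Check: d/d\theta[\frac{3 \left(\frac{2 \theta^{2}}{3} - 5\right)^{4}}{4} + \frac{\left(\theta^{2} - \frac{4}{3}\right)^{4}}{2}] = \frac{140 \theta^{7}}{27} - \frac{128 \theta^{5}}{3} + \frac{664 \theta^{3}}{3} - \frac{13756 \theta}{27} = f(\theta).
F(-1) = \frac{85685}{324}; F(-3/2) = \frac{4682185}{41472}.
Integral = F(-1) - F(-3/2) = \frac{2095165}{13824}.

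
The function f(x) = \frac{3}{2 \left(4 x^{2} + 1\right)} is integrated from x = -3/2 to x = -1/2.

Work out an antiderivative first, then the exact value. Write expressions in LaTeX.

Antiderivative: F(x) = \frac{3 \operatorname{atan}{\left(2 x \right)}}{4}; value = - \frac{3 \pi}{16} + \frac{3 \operatorname{atan}{\left(3 \right)}}{4}

An antiderivative F(x) passes only if d/dx[F] lands on f(x) exactly.
F(x) = \frac{3 \operatorname{atan}{\left(2 x \right)}}{4} is an antiderivative of f.
Check: d/dx[\frac{3 \operatorname{atan}{\left(2 x \right)}}{4}] = \frac{3}{8 x^{2} + 2}, which equals f(x).
F(-1/2) = - \frac{3 \pi}{16}; F(-3/2) = - \frac{3 \operatorname{atan}{\left(3 \right)}}{4}.
Integral = F(-1/2) - F(-3/2) = - \frac{3 \pi}{16} + \frac{3 \operatorname{atan}{\left(3 \right)}}{4}.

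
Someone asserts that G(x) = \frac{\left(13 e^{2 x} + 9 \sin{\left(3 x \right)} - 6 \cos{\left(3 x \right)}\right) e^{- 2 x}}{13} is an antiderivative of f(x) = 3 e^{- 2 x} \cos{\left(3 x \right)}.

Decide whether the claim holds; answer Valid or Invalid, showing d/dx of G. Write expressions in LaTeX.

d/dx[G] = 3 e^{- 2 x} \cos{\left(3 x \right)}
This equals f(x) exactly, so the claim holds.

Valid - the claim checks out under differentiation.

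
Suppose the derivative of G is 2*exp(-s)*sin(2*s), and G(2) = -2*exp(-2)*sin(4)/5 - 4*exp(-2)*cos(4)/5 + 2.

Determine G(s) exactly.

Recover the given G'(s) by differentiating a candidate G(s); any mismatch rules it out.
A general antiderivative is -2*exp(-s)*sin(2*s)/5 - 4*exp(-s)*cos(2*s)/5 + C.
The condition gives C = -2*exp(-2)*sin(4)/5 - 4*exp(-2)*cos(4)/5 + 2 - (-2*exp(-2)*sin(4)/5 - 4*exp(-2)*cos(4)/5) = 2.
So G(s) = -2*(-5*exp(s) + sin(2*s) + 2*cos(2*s))*exp(-s)/5.
Check: d/ds[-2*(-5*exp(s) + sin(2*s) + 2*cos(2*s))*exp(-s)/5] = 2*exp(-s)*sin(2*s) = G'(s).

G(s) = -2*(-5*exp(s) + sin(2*s) + 2*cos(2*s))*exp(-s)/5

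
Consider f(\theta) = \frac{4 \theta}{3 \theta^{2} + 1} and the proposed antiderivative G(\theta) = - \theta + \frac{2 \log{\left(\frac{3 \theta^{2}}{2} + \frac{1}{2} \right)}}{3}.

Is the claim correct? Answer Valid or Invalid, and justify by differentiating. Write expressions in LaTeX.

Invalid: d/d\theta[G] - f = -1, which is not 0.

d/d\theta[G] = \frac{- 3 \theta^{2} + 4 \theta - 1}{3 \theta^{2} + 1}
d/d\theta[G] - f(\theta) = -1 != 0.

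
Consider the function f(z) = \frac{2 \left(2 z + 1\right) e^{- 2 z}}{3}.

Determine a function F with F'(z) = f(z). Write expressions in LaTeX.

An antiderivative is F(z) = \frac{\left(- 2 z - 2\right) e^{- 2 z}}{3}.

Recognize the product-rule pattern: f = u'v + uv' with u = - \frac{2 z}{3} - \frac{2}{3}, v = e^{- 2 z}, so integration by parts undoes it.
Check: d/dz[\frac{\left(- 2 z - 2\right) e^{- 2 z}}{3}] = \frac{\left(4 z + 2\right) e^{- 2 z}}{3}, which equals f(z).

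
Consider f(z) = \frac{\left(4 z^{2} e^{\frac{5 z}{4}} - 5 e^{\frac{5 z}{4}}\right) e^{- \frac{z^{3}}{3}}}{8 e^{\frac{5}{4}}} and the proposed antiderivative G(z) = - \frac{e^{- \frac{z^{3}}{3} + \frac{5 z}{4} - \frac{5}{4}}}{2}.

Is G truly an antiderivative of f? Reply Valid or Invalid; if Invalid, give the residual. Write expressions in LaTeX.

Valid - the claim checks out under differentiation.

d/dz[G] = \frac{\left(4 z^{2} - 5\right) e^{\frac{5 z}{4}} e^{- \frac{z^{3}}{3}}}{8 e^{\frac{5}{4}}}
This equals f(z) exactly, so the claim holds.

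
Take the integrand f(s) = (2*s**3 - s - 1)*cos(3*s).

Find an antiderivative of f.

An antiderivative is F(s) = 2*s**3*sin(3*s)/3 + 2*s**2*cos(3*s)/3 - 7*s*sin(3*s)/9 - sin(3*s)/3 - 7*cos(3*s)/27.

Check any antiderivative F(s) by computing F'(s) and comparing it with f(s).
Check: d/ds[2*s**3*sin(3*s)/3 + 2*s**2*cos(3*s)/3 - 7*s*sin(3*s)/9 - sin(3*s)/3 - 7*cos(3*s)/27] = 2*s**3*cos(3*s) - s*cos(3*s) - cos(3*s), which equals f(s).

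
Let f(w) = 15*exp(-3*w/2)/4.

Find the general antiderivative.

Check any antiderivative F(w) by computing F'(w) and comparing it with f(w).
Check: d/dw[-5*exp(-3*w/2)/2] = 15*exp(-3*w/2)/4 = f(w).

F(w) = -5*exp(-3*w/2)/2 + C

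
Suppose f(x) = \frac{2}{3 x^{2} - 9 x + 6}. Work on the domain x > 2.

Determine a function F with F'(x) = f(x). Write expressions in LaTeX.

Factor the denominator (3 \left(x - 2\right) \left(x - 1\right)) and decompose: f = - \frac{2}{3 \left(x - 1\right)} + \frac{2}{3 \left(x - 2\right)}; each piece integrates to a log, atan, or power term.
Check: d/dx[\frac{2 \left(\log{\left(x - 2 \right)} - \log{\left(x - 1 \right)}\right)}{3}] = \frac{2}{3 x^{2} - 9 x + 6} = f(x).

An antiderivative is F(x) = \frac{2 \left(\log{\left(x - 2 \right)} - \log{\left(x - 1 \right)}\right)}{3}.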